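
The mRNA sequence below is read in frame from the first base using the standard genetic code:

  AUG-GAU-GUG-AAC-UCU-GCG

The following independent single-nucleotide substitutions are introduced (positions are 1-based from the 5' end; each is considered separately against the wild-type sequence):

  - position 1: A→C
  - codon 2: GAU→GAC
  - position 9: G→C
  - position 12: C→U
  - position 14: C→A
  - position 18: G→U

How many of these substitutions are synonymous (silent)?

Codon 1: AUG (Met) → CUG (Leu) — missense.
Codon 2: GAU (Asp) → GAC (Asp) — synonymous.
Codon 3: GUG (Val) → GUC (Val) — synonymous.
Codon 4: AAC (Asn) → AAU (Asn) — synonymous.
Codon 5: UCU (Ser) → UAU (Tyr) — missense.
Codon 6: GCG (Ala) → GCU (Ala) — synonymous.
Synonymous: 4 of 6.

4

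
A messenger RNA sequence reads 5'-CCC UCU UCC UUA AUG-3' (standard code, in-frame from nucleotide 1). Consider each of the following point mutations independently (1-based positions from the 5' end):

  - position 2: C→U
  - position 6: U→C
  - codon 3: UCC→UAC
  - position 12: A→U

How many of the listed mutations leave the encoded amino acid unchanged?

1

Codon 1: CCC (Pro) → CUC (Leu) — missense.
Codon 2: UCU (Ser) → UCC (Ser) — synonymous.
Codon 3: UCC (Ser) → UAC (Tyr) — missense.
Codon 4: UUA (Leu) → UUU (Phe) — missense.
Synonymous: 1 of 4.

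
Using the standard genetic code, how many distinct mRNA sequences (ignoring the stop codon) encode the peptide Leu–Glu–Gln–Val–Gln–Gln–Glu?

768

Leu: 6 codons.
Glu: 2 codons.
Gln: 2 codons.
Val: 4 codons.
Gln: 2 codons.
Gln: 2 codons.
Glu: 2 codons.
6 × 2 × 2 × 4 × 2 × 2 × 2 = 768.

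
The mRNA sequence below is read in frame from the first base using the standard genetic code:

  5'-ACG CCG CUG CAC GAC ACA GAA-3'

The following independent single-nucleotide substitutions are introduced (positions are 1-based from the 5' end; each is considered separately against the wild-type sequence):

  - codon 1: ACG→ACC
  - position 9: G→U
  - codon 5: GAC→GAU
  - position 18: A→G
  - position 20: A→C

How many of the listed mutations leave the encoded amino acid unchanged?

Codon 1: ACG (Thr) → ACC (Thr) — synonymous.
Codon 3: CUG (Leu) → CUU (Leu) — synonymous.
Codon 5: GAC (Asp) → GAU (Asp) — synonymous.
Codon 6: ACA (Thr) → ACG (Thr) — synonymous.
Codon 7: GAA (Glu) → GCA (Ala) — missense.
Synonymous: 4 of 5.

4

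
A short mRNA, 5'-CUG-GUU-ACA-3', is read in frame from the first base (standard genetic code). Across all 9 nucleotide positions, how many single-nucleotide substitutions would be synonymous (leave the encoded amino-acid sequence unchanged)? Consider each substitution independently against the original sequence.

Codon 1 (CUG, Leu): 4 synonymous substitutions.
Codon 2 (GUU, Val): 3 synonymous substitutions.
Codon 3 (ACA, Thr): 3 synonymous substitutions.
Total: 4 + 3 + 3 = 10.

10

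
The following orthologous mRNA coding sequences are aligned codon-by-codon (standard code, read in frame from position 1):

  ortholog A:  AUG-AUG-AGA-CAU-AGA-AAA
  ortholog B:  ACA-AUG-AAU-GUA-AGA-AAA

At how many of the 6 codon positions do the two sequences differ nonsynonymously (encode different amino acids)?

Codon 1: AUG Met / ACA Thr — nonsynonymous.
Codon 2: AUG Met / AUG Met — identical.
Codon 3: AGA Arg / AAU Asn — nonsynonymous.
Codon 4: CAU His / GUA Val — nonsynonymous.
Codon 5: AGA Arg / AGA Arg — identical.
Codon 6: AAA Lys / AAA Lys — identical.
Nonsynonymous differences: 3.

3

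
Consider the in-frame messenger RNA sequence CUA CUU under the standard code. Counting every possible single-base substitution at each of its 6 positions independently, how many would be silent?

7

Codon 1 (CUA, Leu): 4 synonymous substitutions.
Codon 2 (CUU, Leu): 3 synonymous substitutions.
Total: 4 + 3 = 7.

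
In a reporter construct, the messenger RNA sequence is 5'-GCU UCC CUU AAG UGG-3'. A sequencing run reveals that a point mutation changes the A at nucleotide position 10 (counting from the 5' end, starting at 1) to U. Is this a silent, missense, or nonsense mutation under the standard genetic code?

nonsense

Position 10 falls in codon 4: AAG → Lys.
After the substitution the codon is UAG → Stop.
The new codon is a stop codon, so this is a nonsense mutation.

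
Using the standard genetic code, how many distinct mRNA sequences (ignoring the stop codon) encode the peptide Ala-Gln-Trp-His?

16

Ala: 4 codons.
Gln: 2 codons.
Trp: 1 codon.
His: 2 codons.
4 × 2 × 1 × 2 = 16.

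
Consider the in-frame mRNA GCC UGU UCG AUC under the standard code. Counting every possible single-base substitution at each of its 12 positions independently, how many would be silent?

9

Codon 1 (GCC, Ala): 3 synonymous substitutions.
Codon 2 (UGU, Cys): 1 synonymous substitution.
Codon 3 (UCG, Ser): 3 synonymous substitutions.
Codon 4 (AUC, Ile): 2 synonymous substitutions.
Total: 3 + 1 + 3 + 2 = 9.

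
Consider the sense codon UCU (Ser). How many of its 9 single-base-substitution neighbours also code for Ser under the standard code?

Position 1: none → 0 synonymous.
Position 2: none → 0 synonymous.
Position 3: UCC, UCA, UCG → 3 synonymous.
Total: 0 + 0 + 3 = 3.

3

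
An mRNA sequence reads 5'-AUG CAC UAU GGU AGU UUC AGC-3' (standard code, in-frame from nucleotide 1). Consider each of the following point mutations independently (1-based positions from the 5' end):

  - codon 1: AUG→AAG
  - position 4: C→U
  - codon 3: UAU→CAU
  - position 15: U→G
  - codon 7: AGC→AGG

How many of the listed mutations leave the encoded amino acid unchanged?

0

Codon 1: AUG (Met) → AAG (Lys) — missense.
Codon 2: CAC (His) → UAC (Tyr) — missense.
Codon 3: UAU (Tyr) → CAU (His) — missense.
Codon 5: AGU (Ser) → AGG (Arg) — missense.
Codon 7: AGC (Ser) → AGG (Arg) — missense.
Synonymous: 0 of 5.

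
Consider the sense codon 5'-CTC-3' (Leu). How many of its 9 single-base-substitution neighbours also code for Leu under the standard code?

Position 1: none → 0 synonymous.
Position 2: none → 0 synonymous.
Position 3: CTT, CTA, CTG → 3 synonymous.
Total: 0 + 0 + 3 = 3.

3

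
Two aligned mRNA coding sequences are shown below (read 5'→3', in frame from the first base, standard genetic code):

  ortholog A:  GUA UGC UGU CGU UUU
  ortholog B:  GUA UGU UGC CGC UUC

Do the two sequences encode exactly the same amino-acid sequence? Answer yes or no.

yes

Codon 1: GUA Val / GUA Val — identical.
Codon 2: UGC Cys / UGU Cys — synonymous.
Codon 3: UGU Cys / UGC Cys — synonymous.
Codon 4: CGU Arg / CGC Arg — synonymous.
Codon 5: UUU Phe / UUC Phe — synonymous.
Nonsynonymous differences: 0 → same protein.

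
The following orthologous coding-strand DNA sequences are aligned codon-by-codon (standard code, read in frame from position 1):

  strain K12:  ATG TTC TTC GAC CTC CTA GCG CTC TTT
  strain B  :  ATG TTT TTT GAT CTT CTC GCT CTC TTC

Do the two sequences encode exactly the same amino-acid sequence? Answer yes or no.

Codon 1: ATG Met / ATG Met — identical.
Codon 2: TTC Phe / TTT Phe — synonymous.
Codon 3: TTC Phe / TTT Phe — synonymous.
Codon 4: GAC Asp / GAT Asp — synonymous.
Codon 5: CTC Leu / CTT Leu — synonymous.
Codon 6: CTA Leu / CTC Leu — synonymous.
Codon 7: GCG Ala / GCT Ala — synonymous.
Codon 8: CTC Leu / CTC Leu — identical.
Codon 9: TTT Phe / TTC Phe — synonymous.
Nonsynonymous differences: 0 → same protein.

yes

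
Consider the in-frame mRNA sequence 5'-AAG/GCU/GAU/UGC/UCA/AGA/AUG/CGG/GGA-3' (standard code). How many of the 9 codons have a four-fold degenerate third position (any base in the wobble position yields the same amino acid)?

Codon 1 AAG (Lys): third position 2-fold.
Codon 2 GCU (Ala): third position 4-fold.
Codon 3 GAU (Asp): third position 2-fold.
Codon 4 UGC (Cys): third position 2-fold.
Codon 5 UCA (Ser): third position 4-fold.
Codon 6 AGA (Arg): third position 2-fold.
Codon 7 AUG (Met): third position 1-fold.
Codon 8 CGG (Arg): third position 4-fold.
Codon 9 GGA (Gly): third position 4-fold.
Four-fold degenerate third positions: 4.

4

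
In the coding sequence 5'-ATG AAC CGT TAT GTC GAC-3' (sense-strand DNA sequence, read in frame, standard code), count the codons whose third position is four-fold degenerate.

Codon 1 ATG (Met): third position 1-fold.
Codon 2 AAC (Asn): third position 2-fold.
Codon 3 CGT (Arg): third position 4-fold.
Codon 4 TAT (Tyr): third position 2-fold.
Codon 5 GTC (Val): third position 4-fold.
Codon 6 GAC (Asp): third position 2-fold.
Four-fold degenerate third positions: 2.

2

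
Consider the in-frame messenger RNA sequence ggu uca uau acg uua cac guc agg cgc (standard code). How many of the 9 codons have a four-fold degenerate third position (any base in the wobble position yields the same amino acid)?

5

Codon 1 GGU (Gly): third position 4-fold.
Codon 2 UCA (Ser): third position 4-fold.
Codon 3 UAU (Tyr): third position 2-fold.
Codon 4 ACG (Thr): third position 4-fold.
Codon 5 UUA (Leu): third position 2-fold.
Codon 6 CAC (His): third position 2-fold.
Codon 7 GUC (Val): third position 4-fold.
Codon 8 AGG (Arg): third position 2-fold.
Codon 9 CGC (Arg): third position 4-fold.
Four-fold degenerate third positions: 5.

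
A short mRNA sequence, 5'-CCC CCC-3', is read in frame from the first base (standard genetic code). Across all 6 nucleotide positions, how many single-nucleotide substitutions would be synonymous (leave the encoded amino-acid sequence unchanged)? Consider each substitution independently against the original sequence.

Codon 1 (CCC, Pro): 3 synonymous substitutions.
Codon 2 (CCC, Pro): 3 synonymous substitutions.
Total: 3 + 3 = 6.

6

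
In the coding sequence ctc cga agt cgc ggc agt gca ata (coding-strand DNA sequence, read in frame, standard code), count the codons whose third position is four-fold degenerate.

5

Codon 1 CTC (Leu): third position 4-fold.
Codon 2 CGA (Arg): third position 4-fold.
Codon 3 AGT (Ser): third position 2-fold.
Codon 4 CGC (Arg): third position 4-fold.
Codon 5 GGC (Gly): third position 4-fold.
Codon 6 AGT (Ser): third position 2-fold.
Codon 7 GCA (Ala): third position 4-fold.
Codon 8 ATA (Ile): third position 3-fold.
Four-fold degenerate third positions: 5.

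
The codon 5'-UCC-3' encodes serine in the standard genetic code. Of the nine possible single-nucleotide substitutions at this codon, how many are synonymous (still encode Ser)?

Position 1: none → 0 synonymous.
Position 2: none → 0 synonymous.
Position 3: UCU, UCA, UCG → 3 synonymous.
Total: 0 + 0 + 3 = 3.

3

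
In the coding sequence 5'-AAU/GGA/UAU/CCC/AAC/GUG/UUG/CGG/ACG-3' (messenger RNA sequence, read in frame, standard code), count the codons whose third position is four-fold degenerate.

Codon 1 AAU (Asn): third position 2-fold.
Codon 2 GGA (Gly): third position 4-fold.
Codon 3 UAU (Tyr): third position 2-fold.
Codon 4 CCC (Pro): third position 4-fold.
Codon 5 AAC (Asn): third position 2-fold.
Codon 6 GUG (Val): third position 4-fold.
Codon 7 UUG (Leu): third position 2-fold.
Codon 8 CGG (Arg): third position 4-fold.
Codon 9 ACG (Thr): third position 4-fold.
Four-fold degenerate third positions: 5.

5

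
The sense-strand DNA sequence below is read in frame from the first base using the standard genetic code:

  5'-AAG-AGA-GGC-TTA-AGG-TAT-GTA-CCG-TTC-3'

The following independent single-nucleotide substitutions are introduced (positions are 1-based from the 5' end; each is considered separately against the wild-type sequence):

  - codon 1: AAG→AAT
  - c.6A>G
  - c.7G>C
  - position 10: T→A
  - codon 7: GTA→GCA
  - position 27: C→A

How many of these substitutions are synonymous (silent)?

1

Codon 1: AAG (Lys) → AAT (Asn) — missense.
Codon 2: AGA (Arg) → AGG (Arg) — synonymous.
Codon 3: GGC (Gly) → CGC (Arg) — missense.
Codon 4: TTA (Leu) → ATA (Ile) — missense.
Codon 7: GTA (Val) → GCA (Ala) — missense.
Codon 9: TTC (Phe) → TTA (Leu) — missense.
Synonymous: 1 of 6.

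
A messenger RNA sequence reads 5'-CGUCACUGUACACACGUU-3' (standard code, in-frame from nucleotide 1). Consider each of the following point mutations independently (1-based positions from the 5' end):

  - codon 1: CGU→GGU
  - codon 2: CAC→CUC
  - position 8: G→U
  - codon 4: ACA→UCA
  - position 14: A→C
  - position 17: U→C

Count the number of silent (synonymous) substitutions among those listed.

Codon 1: CGU (Arg) → GGU (Gly) — missense.
Codon 2: CAC (His) → CUC (Leu) — missense.
Codon 3: UGU (Cys) → UUU (Phe) — missense.
Codon 4: ACA (Thr) → UCA (Ser) — missense.
Codon 5: CAC (His) → CCC (Pro) — missense.
Codon 6: GUU (Val) → GCU (Ala) — missense.
Synonymous: 0 of 6.

0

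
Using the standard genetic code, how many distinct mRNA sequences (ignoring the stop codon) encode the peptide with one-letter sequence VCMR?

48

Val: 4 codons.
Cys: 2 codons.
Met: 1 codon.
Arg: 6 codons.
4 × 2 × 1 × 6 = 48.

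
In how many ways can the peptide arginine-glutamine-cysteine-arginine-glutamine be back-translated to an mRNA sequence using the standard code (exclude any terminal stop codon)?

Arg: 6 codons.
Gln: 2 codons.
Cys: 2 codons.
Arg: 6 codons.
Gln: 2 codons.
6 × 2 × 2 × 6 × 2 = 288.

288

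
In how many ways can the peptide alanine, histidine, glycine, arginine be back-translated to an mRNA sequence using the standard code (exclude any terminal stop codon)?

192

Ala: 4 codons.
His: 2 codons.
Gly: 4 codons.
Arg: 6 codons.
4 × 2 × 4 × 6 = 192.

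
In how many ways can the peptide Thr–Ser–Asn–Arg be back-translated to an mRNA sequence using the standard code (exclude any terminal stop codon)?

288

Thr: 4 codons.
Ser: 6 codons.
Asn: 2 codons.
Arg: 6 codons.
4 × 6 × 2 × 6 = 288.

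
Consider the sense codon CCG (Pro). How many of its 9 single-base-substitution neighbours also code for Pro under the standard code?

Position 1: none → 0 synonymous.
Position 2: none → 0 synonymous.
Position 3: CCU, CCC, CCA → 3 synonymous.
Total: 0 + 0 + 3 = 3.

3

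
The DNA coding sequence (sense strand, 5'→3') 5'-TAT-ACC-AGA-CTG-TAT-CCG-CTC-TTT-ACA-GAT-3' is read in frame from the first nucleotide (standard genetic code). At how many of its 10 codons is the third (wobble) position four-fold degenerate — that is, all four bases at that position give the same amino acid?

Codon 1 TAT (Tyr): third position 2-fold.
Codon 2 ACC (Thr): third position 4-fold.
Codon 3 AGA (Arg): third position 2-fold.
Codon 4 CTG (Leu): third position 4-fold.
Codon 5 TAT (Tyr): third position 2-fold.
Codon 6 CCG (Pro): third position 4-fold.
Codon 7 CTC (Leu): third position 4-fold.
Codon 8 TTT (Phe): third position 2-fold.
Codon 9 ACA (Thr): third position 4-fold.
Codon 10 GAT (Asp): third position 2-fold.
Four-fold degenerate third positions: 5.

5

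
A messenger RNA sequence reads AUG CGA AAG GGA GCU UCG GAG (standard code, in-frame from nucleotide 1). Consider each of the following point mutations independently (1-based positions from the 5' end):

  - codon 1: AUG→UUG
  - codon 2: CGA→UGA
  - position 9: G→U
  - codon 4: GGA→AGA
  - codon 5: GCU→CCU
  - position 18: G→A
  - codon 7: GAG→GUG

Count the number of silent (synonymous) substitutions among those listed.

1

Codon 1: AUG (Met) → UUG (Leu) — missense.
Codon 2: CGA (Arg) → UGA (Stop) — nonsense.
Codon 3: AAG (Lys) → AAU (Asn) — missense.
Codon 4: GGA (Gly) → AGA (Arg) — missense.
Codon 5: GCU (Ala) → CCU (Pro) — missense.
Codon 6: UCG (Ser) → UCA (Ser) — synonymous.
Codon 7: GAG (Glu) → GUG (Val) — missense.
Synonymous: 1 of 7.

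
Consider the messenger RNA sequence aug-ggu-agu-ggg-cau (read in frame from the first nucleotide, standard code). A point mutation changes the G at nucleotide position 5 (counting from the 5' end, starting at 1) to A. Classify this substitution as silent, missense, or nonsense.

missense

Position 5 falls in codon 2: GGU → Gly.
After the substitution the codon is GAU → Asp.
Gly ≠ Asp, so this is a missense mutation.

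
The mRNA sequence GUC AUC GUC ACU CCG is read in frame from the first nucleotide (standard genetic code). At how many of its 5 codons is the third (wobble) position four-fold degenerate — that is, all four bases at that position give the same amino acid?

4

Codon 1 GUC (Val): third position 4-fold.
Codon 2 AUC (Ile): third position 3-fold.
Codon 3 GUC (Val): third position 4-fold.
Codon 4 ACU (Thr): third position 4-fold.
Codon 5 CCG (Pro): third position 4-fold.
Four-fold degenerate third positions: 4.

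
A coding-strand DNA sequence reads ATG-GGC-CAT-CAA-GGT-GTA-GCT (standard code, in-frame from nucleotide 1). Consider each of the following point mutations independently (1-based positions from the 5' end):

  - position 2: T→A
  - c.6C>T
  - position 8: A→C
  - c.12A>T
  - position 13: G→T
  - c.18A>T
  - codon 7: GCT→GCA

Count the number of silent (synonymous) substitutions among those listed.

Codon 1: ATG (Met) → AAG (Lys) — missense.
Codon 2: GGC (Gly) → GGT (Gly) — synonymous.
Codon 3: CAT (His) → CCT (Pro) — missense.
Codon 4: CAA (Gln) → CAT (His) — missense.
Codon 5: GGT (Gly) → TGT (Cys) — missense.
Codon 6: GTA (Val) → GTT (Val) — synonymous.
Codon 7: GCT (Ala) → GCA (Ala) — synonymous.
Synonymous: 3 of 7.

3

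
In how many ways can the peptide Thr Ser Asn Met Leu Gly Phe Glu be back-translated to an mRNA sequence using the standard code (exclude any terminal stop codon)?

Thr: 4 codons.
Ser: 6 codons.
Asn: 2 codons.
Met: 1 codon.
Leu: 6 codons.
Gly: 4 codons.
Phe: 2 codons.
Glu: 2 codons.
4 × 6 × 2 × 1 × 6 × 4 × 2 × 2 = 4608.

4608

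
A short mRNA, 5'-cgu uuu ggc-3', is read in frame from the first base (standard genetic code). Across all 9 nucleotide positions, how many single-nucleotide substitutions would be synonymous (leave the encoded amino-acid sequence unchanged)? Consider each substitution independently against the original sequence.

Codon 1 (CGU, Arg): 3 synonymous substitutions.
Codon 2 (UUU, Phe): 1 synonymous substitution.
Codon 3 (GGC, Gly): 3 synonymous substitutions.
Total: 3 + 1 + 3 = 7.

7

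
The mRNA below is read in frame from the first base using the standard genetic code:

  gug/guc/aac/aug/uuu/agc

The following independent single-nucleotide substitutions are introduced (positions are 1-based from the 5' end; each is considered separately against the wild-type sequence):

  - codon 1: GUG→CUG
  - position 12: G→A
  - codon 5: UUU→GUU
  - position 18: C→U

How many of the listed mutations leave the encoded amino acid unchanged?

1

Codon 1: GUG (Val) → CUG (Leu) — missense.
Codon 4: AUG (Met) → AUA (Ile) — missense.
Codon 5: UUU (Phe) → GUU (Val) — missense.
Codon 6: AGC (Ser) → AGU (Ser) — synonymous.
Synonymous: 1 of 4.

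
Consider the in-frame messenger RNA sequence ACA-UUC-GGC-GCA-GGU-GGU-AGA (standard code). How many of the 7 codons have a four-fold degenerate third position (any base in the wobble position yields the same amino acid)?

Codon 1 ACA (Thr): third position 4-fold.
Codon 2 UUC (Phe): third position 2-fold.
Codon 3 GGC (Gly): third position 4-fold.
Codon 4 GCA (Ala): third position 4-fold.
Codon 5 GGU (Gly): third position 4-fold.
Codon 6 GGU (Gly): third position 4-fold.
Codon 7 AGA (Arg): third position 2-fold.
Four-fold degenerate third positions: 5.

5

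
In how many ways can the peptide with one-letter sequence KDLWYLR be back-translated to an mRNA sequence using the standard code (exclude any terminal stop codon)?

1728

Lys: 2 codons.
Asp: 2 codons.
Leu: 6 codons.
Trp: 1 codon.
Tyr: 2 codons.
Leu: 6 codons.
Arg: 6 codons.
2 × 2 × 6 × 1 × 2 × 6 × 6 = 1728.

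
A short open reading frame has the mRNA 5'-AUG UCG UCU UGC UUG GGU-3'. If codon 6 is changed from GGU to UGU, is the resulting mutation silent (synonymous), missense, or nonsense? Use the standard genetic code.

missense

Position 16 falls in codon 6: GGU → Gly.
After the substitution the codon is UGU → Cys.
Gly ≠ Cys, so this is a missense mutation.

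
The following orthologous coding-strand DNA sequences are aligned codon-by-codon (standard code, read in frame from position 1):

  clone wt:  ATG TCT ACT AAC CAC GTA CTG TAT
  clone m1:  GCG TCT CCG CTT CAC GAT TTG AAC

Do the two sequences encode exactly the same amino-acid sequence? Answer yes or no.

Codon 1: ATG Met / GCG Ala — nonsynonymous.
Codon 2: TCT Ser / TCT Ser — identical.
Codon 3: ACT Thr / CCG Pro — nonsynonymous.
Codon 4: AAC Asn / CTT Leu — nonsynonymous.
Codon 5: CAC His / CAC His — identical.
Codon 6: GTA Val / GAT Asp — nonsynonymous.
Codon 7: CTG Leu / TTG Leu — synonymous.
Codon 8: TAT Tyr / AAC Asn — nonsynonymous.
Nonsynonymous differences: 5 → different protein.

no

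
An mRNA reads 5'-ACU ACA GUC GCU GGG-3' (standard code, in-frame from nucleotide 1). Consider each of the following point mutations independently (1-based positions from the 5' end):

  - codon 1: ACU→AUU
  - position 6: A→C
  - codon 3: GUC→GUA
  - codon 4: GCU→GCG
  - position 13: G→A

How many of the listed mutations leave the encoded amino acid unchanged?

3

Codon 1: ACU (Thr) → AUU (Ile) — missense.
Codon 2: ACA (Thr) → ACC (Thr) — synonymous.
Codon 3: GUC (Val) → GUA (Val) — synonymous.
Codon 4: GCU (Ala) → GCG (Ala) — synonymous.
Codon 5: GGG (Gly) → AGG (Arg) — missense.
Synonymous: 3 of 5.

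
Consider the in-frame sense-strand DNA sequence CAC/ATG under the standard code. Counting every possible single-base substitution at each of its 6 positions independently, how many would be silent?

Codon 1 (CAC, His): 1 synonymous substitution.
Codon 2 (ATG, Met): 0 synonymous substitutions.
Total: 1 + 0 = 1.

1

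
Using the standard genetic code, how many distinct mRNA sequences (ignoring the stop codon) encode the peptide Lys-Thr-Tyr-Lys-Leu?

Lys: 2 codons.
Thr: 4 codons.
Tyr: 2 codons.
Lys: 2 codons.
Leu: 6 codons.
2 × 4 × 2 × 2 × 6 = 192.

192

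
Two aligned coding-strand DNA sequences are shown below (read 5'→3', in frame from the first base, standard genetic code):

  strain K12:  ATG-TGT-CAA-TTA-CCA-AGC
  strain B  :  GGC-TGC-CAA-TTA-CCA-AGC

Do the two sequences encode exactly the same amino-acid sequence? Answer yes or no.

no

Codon 1: ATG Met / GGC Gly — nonsynonymous.
Codon 2: TGT Cys / TGC Cys — synonymous.
Codon 3: CAA Gln / CAA Gln — identical.
Codon 4: TTA Leu / TTA Leu — identical.
Codon 5: CCA Pro / CCA Pro — identical.
Codon 6: AGC Ser / AGC Ser — identical.
Nonsynonymous differences: 1 → different protein.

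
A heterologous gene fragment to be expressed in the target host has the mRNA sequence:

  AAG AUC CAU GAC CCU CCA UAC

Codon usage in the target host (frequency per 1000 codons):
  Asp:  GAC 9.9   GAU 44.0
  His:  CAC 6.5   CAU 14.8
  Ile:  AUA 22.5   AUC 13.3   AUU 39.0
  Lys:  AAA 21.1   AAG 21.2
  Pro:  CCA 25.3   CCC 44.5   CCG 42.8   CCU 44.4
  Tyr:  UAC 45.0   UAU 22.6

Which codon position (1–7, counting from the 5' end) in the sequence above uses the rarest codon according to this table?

4

Codon 1 AAG (Lys): 21.2 per 1000.
Codon 2 AUC (Ile): 13.3 per 1000.
Codon 3 CAU (His): 14.8 per 1000.
Codon 4 GAC (Asp): 9.9 per 1000.
Codon 5 CCU (Pro): 44.4 per 1000.
Codon 6 CCA (Pro): 25.3 per 1000.
Codon 7 UAC (Tyr): 45.0 per 1000.
Lowest frequency is 9.9 at codon 4.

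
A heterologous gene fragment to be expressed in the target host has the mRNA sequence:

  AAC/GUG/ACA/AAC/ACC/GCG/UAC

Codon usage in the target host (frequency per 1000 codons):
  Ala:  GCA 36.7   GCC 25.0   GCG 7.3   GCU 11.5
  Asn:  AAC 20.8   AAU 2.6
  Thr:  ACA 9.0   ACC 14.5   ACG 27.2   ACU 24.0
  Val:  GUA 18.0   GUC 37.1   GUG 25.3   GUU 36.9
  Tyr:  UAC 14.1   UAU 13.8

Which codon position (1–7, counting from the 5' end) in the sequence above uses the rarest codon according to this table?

6

Codon 1 AAC (Asn): 20.8 per 1000.
Codon 2 GUG (Val): 25.3 per 1000.
Codon 3 ACA (Thr): 9.0 per 1000.
Codon 4 AAC (Asn): 20.8 per 1000.
Codon 5 ACC (Thr): 14.5 per 1000.
Codon 6 GCG (Ala): 7.3 per 1000.
Codon 7 UAC (Tyr): 14.1 per 1000.
Lowest frequency is 7.3 at codon 6.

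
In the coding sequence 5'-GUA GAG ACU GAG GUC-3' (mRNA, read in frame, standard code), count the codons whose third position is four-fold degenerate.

3

Codon 1 GUA (Val): third position 4-fold.
Codon 2 GAG (Glu): third position 2-fold.
Codon 3 ACU (Thr): third position 4-fold.
Codon 4 GAG (Glu): third position 2-fold.
Codon 5 GUC (Val): third position 4-fold.
Four-fold degenerate third positions: 3.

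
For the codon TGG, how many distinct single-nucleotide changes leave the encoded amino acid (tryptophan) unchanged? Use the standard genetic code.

0

Position 1: none → 0 synonymous.
Position 2: none → 0 synonymous.
Position 3: none → 0 synonymous.
Total: 0 + 0 + 0 = 0.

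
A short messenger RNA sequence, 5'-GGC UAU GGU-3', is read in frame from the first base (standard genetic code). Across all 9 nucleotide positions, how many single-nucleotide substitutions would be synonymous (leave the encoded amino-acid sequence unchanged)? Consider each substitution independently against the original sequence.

7

Codon 1 (GGC, Gly): 3 synonymous substitutions.
Codon 2 (UAU, Tyr): 1 synonymous substitution.
Codon 3 (GGU, Gly): 3 synonymous substitutions.
Total: 3 + 1 + 3 = 7.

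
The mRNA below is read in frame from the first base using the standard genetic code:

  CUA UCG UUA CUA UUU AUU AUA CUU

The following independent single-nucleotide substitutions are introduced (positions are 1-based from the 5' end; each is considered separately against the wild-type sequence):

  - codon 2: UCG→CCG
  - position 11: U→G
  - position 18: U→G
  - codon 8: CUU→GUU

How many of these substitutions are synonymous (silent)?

0

Codon 2: UCG (Ser) → CCG (Pro) — missense.
Codon 4: CUA (Leu) → CGA (Arg) — missense.
Codon 6: AUU (Ile) → AUG (Met) — missense.
Codon 8: CUU (Leu) → GUU (Val) — missense.
Synonymous: 0 of 4.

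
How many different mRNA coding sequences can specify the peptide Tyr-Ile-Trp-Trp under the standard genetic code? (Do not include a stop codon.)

6

Tyr: 2 codons.
Ile: 3 codons.
Trp: 1 codon.
Trp: 1 codon.
2 × 3 × 1 × 1 = 6.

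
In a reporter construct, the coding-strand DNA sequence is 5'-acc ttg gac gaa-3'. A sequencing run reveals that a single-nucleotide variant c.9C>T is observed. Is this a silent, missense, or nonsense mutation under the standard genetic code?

Position 9 falls in codon 3: GAC → Asp.
After the substitution the codon is GAT → Asp.
Both encode Asp, so the change is synonymous.

silent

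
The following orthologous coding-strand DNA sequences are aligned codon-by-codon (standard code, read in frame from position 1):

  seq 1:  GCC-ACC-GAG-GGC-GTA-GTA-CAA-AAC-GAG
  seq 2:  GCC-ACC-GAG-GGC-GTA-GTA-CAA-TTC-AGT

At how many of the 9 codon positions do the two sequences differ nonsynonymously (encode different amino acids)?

2

Codon 1: GCC Ala / GCC Ala — identical.
Codon 2: ACC Thr / ACC Thr — identical.
Codon 3: GAG Glu / GAG Glu — identical.
Codon 4: GGC Gly / GGC Gly — identical.
Codon 5: GTA Val / GTA Val — identical.
Codon 6: GTA Val / GTA Val — identical.
Codon 7: CAA Gln / CAA Gln — identical.
Codon 8: AAC Asn / TTC Phe — nonsynonymous.
Codon 9: GAG Glu / AGT Ser — nonsynonymous.
Nonsynonymous differences: 2.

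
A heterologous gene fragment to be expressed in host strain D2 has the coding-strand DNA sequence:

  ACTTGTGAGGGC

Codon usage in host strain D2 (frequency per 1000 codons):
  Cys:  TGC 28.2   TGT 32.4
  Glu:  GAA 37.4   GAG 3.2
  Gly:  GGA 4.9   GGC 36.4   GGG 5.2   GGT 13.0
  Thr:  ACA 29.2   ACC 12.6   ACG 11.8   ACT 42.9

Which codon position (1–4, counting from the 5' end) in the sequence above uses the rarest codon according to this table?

Codon 1 ACT (Thr): 42.9 per 1000.
Codon 2 TGT (Cys): 32.4 per 1000.
Codon 3 GAG (Glu): 3.2 per 1000.
Codon 4 GGC (Gly): 36.4 per 1000.
Lowest frequency is 3.2 at codon 3.

3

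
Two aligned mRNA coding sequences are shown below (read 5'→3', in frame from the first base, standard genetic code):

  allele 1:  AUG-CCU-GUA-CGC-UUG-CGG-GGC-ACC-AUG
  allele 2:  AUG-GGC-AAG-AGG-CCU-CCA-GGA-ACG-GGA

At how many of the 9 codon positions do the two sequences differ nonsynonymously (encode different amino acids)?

Codon 1: AUG Met / AUG Met — identical.
Codon 2: CCU Pro / GGC Gly — nonsynonymous.
Codon 3: GUA Val / AAG Lys — nonsynonymous.
Codon 4: CGC Arg / AGG Arg — synonymous.
Codon 5: UUG Leu / CCU Pro — nonsynonymous.
Codon 6: CGG Arg / CCA Pro — nonsynonymous.
Codon 7: GGC Gly / GGA Gly — synonymous.
Codon 8: ACC Thr / ACG Thr — synonymous.
Codon 9: AUG Met / GGA Gly — nonsynonymous.
Nonsynonymous differences: 5.

5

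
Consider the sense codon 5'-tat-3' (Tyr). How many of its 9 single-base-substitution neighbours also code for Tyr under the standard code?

1

Position 1: none → 0 synonymous.
Position 2: none → 0 synonymous.
Position 3: TAC → 1 synonymous.
Total: 0 + 0 + 1 = 1.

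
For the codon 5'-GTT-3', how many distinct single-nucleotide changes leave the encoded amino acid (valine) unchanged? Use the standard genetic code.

3

Position 1: none → 0 synonymous.
Position 2: none → 0 synonymous.
Position 3: GTC, GTA, GTG → 3 synonymous.
Total: 0 + 0 + 3 = 3.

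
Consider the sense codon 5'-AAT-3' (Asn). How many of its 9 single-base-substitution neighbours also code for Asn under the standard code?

1

Position 1: none → 0 synonymous.
Position 2: none → 0 synonymous.
Position 3: AAC → 1 synonymous.
Total: 0 + 0 + 1 = 1.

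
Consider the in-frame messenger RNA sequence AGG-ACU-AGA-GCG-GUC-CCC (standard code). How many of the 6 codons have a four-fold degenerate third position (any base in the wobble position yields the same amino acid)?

Codon 1 AGG (Arg): third position 2-fold.
Codon 2 ACU (Thr): third position 4-fold.
Codon 3 AGA (Arg): third position 2-fold.
Codon 4 GCG (Ala): third position 4-fold.
Codon 5 GUC (Val): third position 4-fold.
Codon 6 CCC (Pro): third position 4-fold.
Four-fold degenerate third positions: 4.

4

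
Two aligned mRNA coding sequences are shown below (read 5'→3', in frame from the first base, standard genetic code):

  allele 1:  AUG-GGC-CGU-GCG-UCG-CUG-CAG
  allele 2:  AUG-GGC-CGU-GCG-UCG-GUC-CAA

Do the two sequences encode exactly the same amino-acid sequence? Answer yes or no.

no

Codon 1: AUG Met / AUG Met — identical.
Codon 2: GGC Gly / GGC Gly — identical.
Codon 3: CGU Arg / CGU Arg — identical.
Codon 4: GCG Ala / GCG Ala — identical.
Codon 5: UCG Ser / UCG Ser — identical.
Codon 6: CUG Leu / GUC Val — nonsynonymous.
Codon 7: CAG Gln / CAA Gln — synonymous.
Nonsynonymous differences: 1 → different protein.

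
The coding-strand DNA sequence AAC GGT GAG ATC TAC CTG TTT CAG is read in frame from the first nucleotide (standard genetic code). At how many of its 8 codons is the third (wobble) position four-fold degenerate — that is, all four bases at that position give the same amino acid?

2

Codon 1 AAC (Asn): third position 2-fold.
Codon 2 GGT (Gly): third position 4-fold.
Codon 3 GAG (Glu): third position 2-fold.
Codon 4 ATC (Ile): third position 3-fold.
Codon 5 TAC (Tyr): third position 2-fold.
Codon 6 CTG (Leu): third position 4-fold.
Codon 7 TTT (Phe): third position 2-fold.
Codon 8 CAG (Gln): third position 2-fold.
Four-fold degenerate third positions: 2.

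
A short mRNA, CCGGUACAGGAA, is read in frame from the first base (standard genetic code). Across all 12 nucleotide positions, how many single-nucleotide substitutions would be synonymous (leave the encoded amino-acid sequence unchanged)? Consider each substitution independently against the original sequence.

8

Codon 1 (CCG, Pro): 3 synonymous substitutions.
Codon 2 (GUA, Val): 3 synonymous substitutions.
Codon 3 (CAG, Gln): 1 synonymous substitution.
Codon 4 (GAA, Glu): 1 synonymous substitution.
Total: 3 + 3 + 1 + 1 = 8.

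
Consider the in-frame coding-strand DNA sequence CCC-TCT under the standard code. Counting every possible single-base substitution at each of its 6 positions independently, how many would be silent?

Codon 1 (CCC, Pro): 3 synonymous substitutions.
Codon 2 (TCT, Ser): 3 synonymous substitutions.
Total: 3 + 3 = 6.

6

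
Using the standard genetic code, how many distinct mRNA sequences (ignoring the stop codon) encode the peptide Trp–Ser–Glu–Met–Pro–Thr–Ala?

Trp: 1 codon.
Ser: 6 codons.
Glu: 2 codons.
Met: 1 codon.
Pro: 4 codons.
Thr: 4 codons.
Ala: 4 codons.
1 × 6 × 2 × 1 × 4 × 4 × 4 = 768.

768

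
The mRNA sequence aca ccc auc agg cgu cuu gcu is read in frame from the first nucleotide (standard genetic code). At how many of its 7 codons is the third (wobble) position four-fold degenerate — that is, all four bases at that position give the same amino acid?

Codon 1 ACA (Thr): third position 4-fold.
Codon 2 CCC (Pro): third position 4-fold.
Codon 3 AUC (Ile): third position 3-fold.
Codon 4 AGG (Arg): third position 2-fold.
Codon 5 CGU (Arg): third position 4-fold.
Codon 6 CUU (Leu): third position 4-fold.
Codon 7 GCU (Ala): third position 4-fold.
Four-fold degenerate third positions: 5.

5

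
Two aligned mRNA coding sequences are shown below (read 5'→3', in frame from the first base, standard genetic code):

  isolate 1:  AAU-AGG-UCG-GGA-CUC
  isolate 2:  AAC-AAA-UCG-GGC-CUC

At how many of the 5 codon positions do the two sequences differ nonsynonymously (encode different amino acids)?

Codon 1: AAU Asn / AAC Asn — synonymous.
Codon 2: AGG Arg / AAA Lys — nonsynonymous.
Codon 3: UCG Ser / UCG Ser — identical.
Codon 4: GGA Gly / GGC Gly — synonymous.
Codon 5: CUC Leu / CUC Leu — identical.
Nonsynonymous differences: 1.

1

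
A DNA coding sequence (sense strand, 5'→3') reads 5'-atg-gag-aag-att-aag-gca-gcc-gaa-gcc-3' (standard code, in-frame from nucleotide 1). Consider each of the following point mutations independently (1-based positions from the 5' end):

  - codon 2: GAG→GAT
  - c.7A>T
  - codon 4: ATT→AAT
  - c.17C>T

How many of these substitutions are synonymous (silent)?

0

Codon 2: GAG (Glu) → GAT (Asp) — missense.
Codon 3: AAG (Lys) → TAG (Stop) — nonsense.
Codon 4: ATT (Ile) → AAT (Asn) — missense.
Codon 6: GCA (Ala) → GTA (Val) — missense.
Synonymous: 0 of 4.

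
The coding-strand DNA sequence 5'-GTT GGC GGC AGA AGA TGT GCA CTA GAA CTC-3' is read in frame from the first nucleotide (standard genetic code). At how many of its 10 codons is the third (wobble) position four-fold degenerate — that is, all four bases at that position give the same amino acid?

Codon 1 GTT (Val): third position 4-fold.
Codon 2 GGC (Gly): third position 4-fold.
Codon 3 GGC (Gly): third position 4-fold.
Codon 4 AGA (Arg): third position 2-fold.
Codon 5 AGA (Arg): third position 2-fold.
Codon 6 TGT (Cys): third position 2-fold.
Codon 7 GCA (Ala): third position 4-fold.
Codon 8 CTA (Leu): third position 4-fold.
Codon 9 GAA (Glu): third position 2-fold.
Codon 10 CTC (Leu): third position 4-fold.
Four-fold degenerate third positions: 6.

6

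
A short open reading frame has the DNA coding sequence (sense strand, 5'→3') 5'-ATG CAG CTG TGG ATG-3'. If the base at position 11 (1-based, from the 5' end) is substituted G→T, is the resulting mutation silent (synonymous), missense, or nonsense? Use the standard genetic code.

Position 11 falls in codon 4: TGG → Trp.
After the substitution the codon is TTG → Leu.
Trp ≠ Leu, so this is a missense mutation.

missense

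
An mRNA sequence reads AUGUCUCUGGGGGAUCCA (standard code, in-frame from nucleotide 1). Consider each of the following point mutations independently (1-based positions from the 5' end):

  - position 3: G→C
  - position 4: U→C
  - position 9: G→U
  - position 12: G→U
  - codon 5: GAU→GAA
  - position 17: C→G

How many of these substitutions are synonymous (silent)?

2

Codon 1: AUG (Met) → AUC (Ile) — missense.
Codon 2: UCU (Ser) → CCU (Pro) — missense.
Codon 3: CUG (Leu) → CUU (Leu) — synonymous.
Codon 4: GGG (Gly) → GGU (Gly) — synonymous.
Codon 5: GAU (Asp) → GAA (Glu) — missense.
Codon 6: CCA (Pro) → CGA (Arg) — missense.
Synonymous: 2 of 6.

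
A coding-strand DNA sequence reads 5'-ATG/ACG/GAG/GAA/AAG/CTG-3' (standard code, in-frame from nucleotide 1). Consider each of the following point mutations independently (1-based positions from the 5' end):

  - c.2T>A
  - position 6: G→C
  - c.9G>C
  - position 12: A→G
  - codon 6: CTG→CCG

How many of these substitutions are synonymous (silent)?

2

Codon 1: ATG (Met) → AAG (Lys) — missense.
Codon 2: ACG (Thr) → ACC (Thr) — synonymous.
Codon 3: GAG (Glu) → GAC (Asp) — missense.
Codon 4: GAA (Glu) → GAG (Glu) — synonymous.
Codon 6: CTG (Leu) → CCG (Pro) — missense.
Synonymous: 2 of 5.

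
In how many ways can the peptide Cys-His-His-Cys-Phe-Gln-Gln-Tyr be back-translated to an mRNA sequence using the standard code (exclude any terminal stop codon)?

Cys: 2 codons.
His: 2 codons.
His: 2 codons.
Cys: 2 codons.
Phe: 2 codons.
Gln: 2 codons.
Gln: 2 codons.
Tyr: 2 codons.
2 × 2 × 2 × 2 × 2 × 2 × 2 × 2 = 256.

256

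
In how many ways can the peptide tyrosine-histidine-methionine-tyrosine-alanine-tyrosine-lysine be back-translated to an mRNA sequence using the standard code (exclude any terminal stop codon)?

128

Tyr: 2 codons.
His: 2 codons.
Met: 1 codon.
Tyr: 2 codons.
Ala: 4 codons.
Tyr: 2 codons.
Lys: 2 codons.
2 × 2 × 1 × 2 × 4 × 2 × 2 = 128.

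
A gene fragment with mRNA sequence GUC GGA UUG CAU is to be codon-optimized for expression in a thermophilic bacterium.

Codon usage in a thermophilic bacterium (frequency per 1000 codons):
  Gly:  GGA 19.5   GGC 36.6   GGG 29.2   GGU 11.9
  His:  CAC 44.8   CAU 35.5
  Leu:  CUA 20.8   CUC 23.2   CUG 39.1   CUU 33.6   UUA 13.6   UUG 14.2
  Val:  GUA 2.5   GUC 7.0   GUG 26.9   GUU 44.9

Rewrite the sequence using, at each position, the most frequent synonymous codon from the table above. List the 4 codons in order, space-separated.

GUU GGC CUG CAC

Codon 1 (Val): best is GUU at 44.9.
Codon 2 (Gly): best is GGC at 36.6.
Codon 3 (Leu): best is CUG at 39.1.
Codon 4 (His): best is CAC at 44.8.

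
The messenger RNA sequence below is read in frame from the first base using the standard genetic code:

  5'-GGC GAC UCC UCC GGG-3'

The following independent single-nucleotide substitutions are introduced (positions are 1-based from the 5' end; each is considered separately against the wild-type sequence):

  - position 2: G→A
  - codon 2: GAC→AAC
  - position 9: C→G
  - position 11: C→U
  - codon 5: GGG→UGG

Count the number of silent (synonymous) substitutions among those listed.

Codon 1: GGC (Gly) → GAC (Asp) — missense.
Codon 2: GAC (Asp) → AAC (Asn) — missense.
Codon 3: UCC (Ser) → UCG (Ser) — synonymous.
Codon 4: UCC (Ser) → UUC (Phe) — missense.
Codon 5: GGG (Gly) → UGG (Trp) — missense.
Synonymous: 1 of 5.

1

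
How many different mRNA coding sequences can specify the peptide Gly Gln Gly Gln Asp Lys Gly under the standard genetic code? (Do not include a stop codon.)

1024

Gly: 4 codons.
Gln: 2 codons.
Gly: 4 codons.
Gln: 2 codons.
Asp: 2 codons.
Lys: 2 codons.
Gly: 4 codons.
4 × 2 × 4 × 2 × 2 × 2 × 4 = 1024.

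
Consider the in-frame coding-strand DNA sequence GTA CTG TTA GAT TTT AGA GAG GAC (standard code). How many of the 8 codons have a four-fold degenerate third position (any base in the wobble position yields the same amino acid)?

2

Codon 1 GTA (Val): third position 4-fold.
Codon 2 CTG (Leu): third position 4-fold.
Codon 3 TTA (Leu): third position 2-fold.
Codon 4 GAT (Asp): third position 2-fold.
Codon 5 TTT (Phe): third position 2-fold.
Codon 6 AGA (Arg): third position 2-fold.
Codon 7 GAG (Glu): third position 2-fold.
Codon 8 GAC (Asp): third position 2-fold.
Four-fold degenerate third positions: 2.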